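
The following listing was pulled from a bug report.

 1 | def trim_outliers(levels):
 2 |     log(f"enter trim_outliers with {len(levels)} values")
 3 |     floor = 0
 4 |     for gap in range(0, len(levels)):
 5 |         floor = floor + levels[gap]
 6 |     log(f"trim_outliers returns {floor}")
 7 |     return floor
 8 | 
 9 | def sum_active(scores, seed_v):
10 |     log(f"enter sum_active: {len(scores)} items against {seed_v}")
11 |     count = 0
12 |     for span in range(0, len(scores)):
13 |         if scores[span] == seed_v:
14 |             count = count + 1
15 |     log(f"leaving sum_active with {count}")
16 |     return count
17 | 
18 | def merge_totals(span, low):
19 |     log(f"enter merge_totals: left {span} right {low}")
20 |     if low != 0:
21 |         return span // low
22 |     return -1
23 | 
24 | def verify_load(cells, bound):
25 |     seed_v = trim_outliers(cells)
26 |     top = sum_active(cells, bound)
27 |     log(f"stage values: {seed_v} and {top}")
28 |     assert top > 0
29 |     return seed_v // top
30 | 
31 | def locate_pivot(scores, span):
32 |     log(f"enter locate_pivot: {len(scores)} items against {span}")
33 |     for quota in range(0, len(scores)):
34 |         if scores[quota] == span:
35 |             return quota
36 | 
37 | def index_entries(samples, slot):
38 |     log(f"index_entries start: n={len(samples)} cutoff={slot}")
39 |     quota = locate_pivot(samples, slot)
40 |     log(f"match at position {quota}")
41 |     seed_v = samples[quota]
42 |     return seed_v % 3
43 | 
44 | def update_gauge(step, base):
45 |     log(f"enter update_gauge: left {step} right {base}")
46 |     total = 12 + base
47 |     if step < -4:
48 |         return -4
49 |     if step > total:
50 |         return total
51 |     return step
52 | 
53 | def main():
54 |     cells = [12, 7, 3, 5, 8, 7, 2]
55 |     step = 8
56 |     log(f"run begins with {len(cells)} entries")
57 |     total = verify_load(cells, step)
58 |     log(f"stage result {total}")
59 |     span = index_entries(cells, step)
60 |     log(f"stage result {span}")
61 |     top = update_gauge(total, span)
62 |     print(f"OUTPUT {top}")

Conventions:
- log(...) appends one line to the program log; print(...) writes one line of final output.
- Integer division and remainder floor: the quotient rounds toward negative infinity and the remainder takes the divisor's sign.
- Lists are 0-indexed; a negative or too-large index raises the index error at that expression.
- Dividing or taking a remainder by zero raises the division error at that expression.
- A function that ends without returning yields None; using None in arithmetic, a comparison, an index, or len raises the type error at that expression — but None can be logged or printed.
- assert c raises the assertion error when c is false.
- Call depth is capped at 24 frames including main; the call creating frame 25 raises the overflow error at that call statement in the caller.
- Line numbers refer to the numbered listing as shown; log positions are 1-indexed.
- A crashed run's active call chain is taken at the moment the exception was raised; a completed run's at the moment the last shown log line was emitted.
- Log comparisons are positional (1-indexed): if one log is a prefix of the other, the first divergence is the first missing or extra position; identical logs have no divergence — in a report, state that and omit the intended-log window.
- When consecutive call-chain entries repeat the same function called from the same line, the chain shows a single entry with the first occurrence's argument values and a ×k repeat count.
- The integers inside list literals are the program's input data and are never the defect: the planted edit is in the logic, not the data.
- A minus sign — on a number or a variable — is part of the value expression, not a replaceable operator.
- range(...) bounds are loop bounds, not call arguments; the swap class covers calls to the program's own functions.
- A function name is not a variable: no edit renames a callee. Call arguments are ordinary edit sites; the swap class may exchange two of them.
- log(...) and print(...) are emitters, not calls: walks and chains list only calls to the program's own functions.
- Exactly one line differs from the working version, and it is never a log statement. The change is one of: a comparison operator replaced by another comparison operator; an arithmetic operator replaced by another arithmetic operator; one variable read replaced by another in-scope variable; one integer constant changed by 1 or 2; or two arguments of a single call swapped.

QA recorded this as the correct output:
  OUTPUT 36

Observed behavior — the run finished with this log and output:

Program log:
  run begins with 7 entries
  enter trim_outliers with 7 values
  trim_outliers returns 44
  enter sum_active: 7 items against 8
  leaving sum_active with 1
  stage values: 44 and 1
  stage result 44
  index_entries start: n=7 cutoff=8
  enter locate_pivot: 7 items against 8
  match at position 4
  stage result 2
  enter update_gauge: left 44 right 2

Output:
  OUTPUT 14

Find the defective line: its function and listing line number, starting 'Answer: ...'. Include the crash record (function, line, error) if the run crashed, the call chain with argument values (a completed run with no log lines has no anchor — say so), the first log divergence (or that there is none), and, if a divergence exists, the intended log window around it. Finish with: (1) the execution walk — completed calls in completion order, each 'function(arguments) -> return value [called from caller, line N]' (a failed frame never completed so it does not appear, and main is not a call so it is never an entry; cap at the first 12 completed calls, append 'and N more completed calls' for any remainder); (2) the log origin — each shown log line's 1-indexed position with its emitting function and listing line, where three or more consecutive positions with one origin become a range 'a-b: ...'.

Answer: the defect is in index_entries at line 42.
Key fact: Position 11 is the first bad log line: 'stage result 2' should read 'stage result 24'.
Call chain: main -> update_gauge(44, 2) (called at line 61).
First divergence: position 11 — shown 'stage result 2', intended 'stage result 24'.
Intended log window:
  9: enter locate_pivot: 7 items against 8
  10: match at position 4
  11: stage result 24
  12: enter update_gauge: left 44 right 24
Execution walk:
  trim_outliers([12, 7, 3, 5, 8, 7, 2]) -> 44  [called from verify_load, line 25]
  sum_active([12, 7, 3, 5, 8, 7, 2], 8) -> 1  [called from verify_load, line 26]
  verify_load([12, 7, 3, 5, 8, 7, 2], 8) -> 44  [called from main, line 57]
  locate_pivot([12, 7, 3, 5, 8, 7, 2], 8) -> 4  [called from index_entries, line 39]
  index_entries([12, 7, 3, 5, 8, 7, 2], 8) -> 2  [called from main, line 59]
  update_gauge(44, 2) -> 14  [called from main, line 61]
Log line origins:
  1 — main, line 56
  2 — trim_outliers, line 2
  3 — trim_outliers, line 6
  4 — sum_active, line 10
  5 — sum_active, line 15
  6 — verify_load, line 27
  7 — main, line 58
  8 — index_entries, line 38
  9 — locate_pivot, line 32
  10 — index_entries, line 40
  11 — main, line 60
  12 — update_gauge, line 45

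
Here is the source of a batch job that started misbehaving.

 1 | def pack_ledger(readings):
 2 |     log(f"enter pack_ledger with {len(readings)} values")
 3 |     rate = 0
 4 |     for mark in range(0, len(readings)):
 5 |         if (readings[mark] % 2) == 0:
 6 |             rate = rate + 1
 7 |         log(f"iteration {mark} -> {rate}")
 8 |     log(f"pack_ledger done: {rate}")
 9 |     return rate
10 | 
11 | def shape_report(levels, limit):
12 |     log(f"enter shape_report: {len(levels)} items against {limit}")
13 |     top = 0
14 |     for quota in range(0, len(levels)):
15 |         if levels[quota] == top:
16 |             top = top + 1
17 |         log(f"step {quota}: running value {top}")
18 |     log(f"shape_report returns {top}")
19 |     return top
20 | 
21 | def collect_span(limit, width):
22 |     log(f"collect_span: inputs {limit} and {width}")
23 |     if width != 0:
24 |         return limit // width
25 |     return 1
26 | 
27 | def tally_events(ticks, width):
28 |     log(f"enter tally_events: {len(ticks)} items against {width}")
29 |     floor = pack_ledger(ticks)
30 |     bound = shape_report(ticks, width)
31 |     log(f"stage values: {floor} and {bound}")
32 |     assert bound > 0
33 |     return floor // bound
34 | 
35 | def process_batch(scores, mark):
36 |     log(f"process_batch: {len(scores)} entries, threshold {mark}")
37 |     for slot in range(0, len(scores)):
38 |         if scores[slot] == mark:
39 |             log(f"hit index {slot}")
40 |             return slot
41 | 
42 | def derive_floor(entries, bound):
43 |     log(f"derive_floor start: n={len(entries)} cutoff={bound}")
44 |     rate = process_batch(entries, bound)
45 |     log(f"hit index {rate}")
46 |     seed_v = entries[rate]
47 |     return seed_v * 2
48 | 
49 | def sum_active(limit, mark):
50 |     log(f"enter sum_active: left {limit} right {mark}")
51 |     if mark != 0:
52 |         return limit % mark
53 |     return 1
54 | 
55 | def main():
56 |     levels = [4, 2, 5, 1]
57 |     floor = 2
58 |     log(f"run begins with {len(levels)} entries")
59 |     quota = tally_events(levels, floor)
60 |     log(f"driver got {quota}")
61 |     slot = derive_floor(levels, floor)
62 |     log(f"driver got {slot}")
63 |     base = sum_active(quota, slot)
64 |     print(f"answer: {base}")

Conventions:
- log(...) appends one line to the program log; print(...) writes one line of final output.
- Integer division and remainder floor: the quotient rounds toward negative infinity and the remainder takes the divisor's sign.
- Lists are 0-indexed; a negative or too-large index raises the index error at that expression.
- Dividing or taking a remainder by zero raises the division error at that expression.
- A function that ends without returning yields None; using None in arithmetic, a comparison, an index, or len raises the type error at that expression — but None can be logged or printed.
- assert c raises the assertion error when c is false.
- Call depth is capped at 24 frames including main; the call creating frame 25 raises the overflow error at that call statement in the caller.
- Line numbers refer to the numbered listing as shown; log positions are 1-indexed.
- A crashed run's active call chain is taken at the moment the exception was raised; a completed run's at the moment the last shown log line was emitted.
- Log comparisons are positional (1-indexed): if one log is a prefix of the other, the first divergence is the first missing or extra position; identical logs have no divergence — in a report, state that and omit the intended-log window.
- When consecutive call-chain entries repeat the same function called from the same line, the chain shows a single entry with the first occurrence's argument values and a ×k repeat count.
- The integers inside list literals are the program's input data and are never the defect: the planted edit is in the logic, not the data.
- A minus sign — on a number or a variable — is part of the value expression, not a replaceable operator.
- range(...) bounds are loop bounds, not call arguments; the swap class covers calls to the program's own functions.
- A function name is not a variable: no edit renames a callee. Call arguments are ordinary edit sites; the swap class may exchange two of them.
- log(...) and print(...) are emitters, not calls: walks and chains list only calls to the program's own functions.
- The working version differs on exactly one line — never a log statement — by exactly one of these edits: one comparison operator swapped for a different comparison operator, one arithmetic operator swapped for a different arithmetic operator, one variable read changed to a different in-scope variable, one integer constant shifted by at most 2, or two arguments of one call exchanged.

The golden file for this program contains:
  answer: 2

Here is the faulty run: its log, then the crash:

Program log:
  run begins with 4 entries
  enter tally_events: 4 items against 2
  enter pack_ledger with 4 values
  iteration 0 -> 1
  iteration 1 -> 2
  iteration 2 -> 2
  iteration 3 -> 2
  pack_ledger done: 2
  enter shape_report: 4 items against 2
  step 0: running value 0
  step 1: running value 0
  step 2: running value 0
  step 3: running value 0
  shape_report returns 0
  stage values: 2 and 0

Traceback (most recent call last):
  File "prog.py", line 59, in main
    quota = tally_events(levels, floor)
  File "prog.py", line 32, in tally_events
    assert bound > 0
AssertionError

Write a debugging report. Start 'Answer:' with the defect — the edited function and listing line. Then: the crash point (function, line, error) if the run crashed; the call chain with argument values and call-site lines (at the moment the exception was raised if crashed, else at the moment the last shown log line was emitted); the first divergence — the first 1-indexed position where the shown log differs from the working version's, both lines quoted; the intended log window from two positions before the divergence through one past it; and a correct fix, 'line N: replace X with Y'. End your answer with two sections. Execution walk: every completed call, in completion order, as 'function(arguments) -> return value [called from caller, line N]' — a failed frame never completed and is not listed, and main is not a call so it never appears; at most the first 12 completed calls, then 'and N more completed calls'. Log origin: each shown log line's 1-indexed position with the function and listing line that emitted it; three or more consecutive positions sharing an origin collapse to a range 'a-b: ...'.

Answer: the defect is in shape_report at line 15.
Core observation: At log position 11 the runs split — shown 'step 1: running value 0', but the working version logs 'step 1: running value 1'.
Crash: tally_events, line 32, AssertionError.
Call chain: main -> tally_events([4, 2, 5, 1], 2) (called at line 59).
First divergence: at position 11 the run shows 'step 1: running value 0' where the working version logs 'step 1: running value 1'.
Intended log window:
  9: enter shape_report: 4 items against 2
  10: step 0: running value 0
  11: step 1: running value 1
  12: step 2: running value 1
Execution walk:
  pack_ledger([4, 2, 5, 1]) -> 2  [called from tally_events, line 29]
  shape_report([4, 2, 5, 1], 2) -> 0  [called from tally_events, line 30]
Origin of each log line:
  1: emitted by main (line 58)
  2: emitted by tally_events (line 28)
  3: emitted by pack_ledger (line 2)
  4-7: emitted by pack_ledger (line 7)
  8: emitted by pack_ledger (line 8)
  9: emitted by shape_report (line 12)
  10-13: emitted by shape_report (line 17)
  14: emitted by shape_report (line 18)
  15: emitted by tally_events (line 31)
A correct fix: line 15: replace `top` with `limit`.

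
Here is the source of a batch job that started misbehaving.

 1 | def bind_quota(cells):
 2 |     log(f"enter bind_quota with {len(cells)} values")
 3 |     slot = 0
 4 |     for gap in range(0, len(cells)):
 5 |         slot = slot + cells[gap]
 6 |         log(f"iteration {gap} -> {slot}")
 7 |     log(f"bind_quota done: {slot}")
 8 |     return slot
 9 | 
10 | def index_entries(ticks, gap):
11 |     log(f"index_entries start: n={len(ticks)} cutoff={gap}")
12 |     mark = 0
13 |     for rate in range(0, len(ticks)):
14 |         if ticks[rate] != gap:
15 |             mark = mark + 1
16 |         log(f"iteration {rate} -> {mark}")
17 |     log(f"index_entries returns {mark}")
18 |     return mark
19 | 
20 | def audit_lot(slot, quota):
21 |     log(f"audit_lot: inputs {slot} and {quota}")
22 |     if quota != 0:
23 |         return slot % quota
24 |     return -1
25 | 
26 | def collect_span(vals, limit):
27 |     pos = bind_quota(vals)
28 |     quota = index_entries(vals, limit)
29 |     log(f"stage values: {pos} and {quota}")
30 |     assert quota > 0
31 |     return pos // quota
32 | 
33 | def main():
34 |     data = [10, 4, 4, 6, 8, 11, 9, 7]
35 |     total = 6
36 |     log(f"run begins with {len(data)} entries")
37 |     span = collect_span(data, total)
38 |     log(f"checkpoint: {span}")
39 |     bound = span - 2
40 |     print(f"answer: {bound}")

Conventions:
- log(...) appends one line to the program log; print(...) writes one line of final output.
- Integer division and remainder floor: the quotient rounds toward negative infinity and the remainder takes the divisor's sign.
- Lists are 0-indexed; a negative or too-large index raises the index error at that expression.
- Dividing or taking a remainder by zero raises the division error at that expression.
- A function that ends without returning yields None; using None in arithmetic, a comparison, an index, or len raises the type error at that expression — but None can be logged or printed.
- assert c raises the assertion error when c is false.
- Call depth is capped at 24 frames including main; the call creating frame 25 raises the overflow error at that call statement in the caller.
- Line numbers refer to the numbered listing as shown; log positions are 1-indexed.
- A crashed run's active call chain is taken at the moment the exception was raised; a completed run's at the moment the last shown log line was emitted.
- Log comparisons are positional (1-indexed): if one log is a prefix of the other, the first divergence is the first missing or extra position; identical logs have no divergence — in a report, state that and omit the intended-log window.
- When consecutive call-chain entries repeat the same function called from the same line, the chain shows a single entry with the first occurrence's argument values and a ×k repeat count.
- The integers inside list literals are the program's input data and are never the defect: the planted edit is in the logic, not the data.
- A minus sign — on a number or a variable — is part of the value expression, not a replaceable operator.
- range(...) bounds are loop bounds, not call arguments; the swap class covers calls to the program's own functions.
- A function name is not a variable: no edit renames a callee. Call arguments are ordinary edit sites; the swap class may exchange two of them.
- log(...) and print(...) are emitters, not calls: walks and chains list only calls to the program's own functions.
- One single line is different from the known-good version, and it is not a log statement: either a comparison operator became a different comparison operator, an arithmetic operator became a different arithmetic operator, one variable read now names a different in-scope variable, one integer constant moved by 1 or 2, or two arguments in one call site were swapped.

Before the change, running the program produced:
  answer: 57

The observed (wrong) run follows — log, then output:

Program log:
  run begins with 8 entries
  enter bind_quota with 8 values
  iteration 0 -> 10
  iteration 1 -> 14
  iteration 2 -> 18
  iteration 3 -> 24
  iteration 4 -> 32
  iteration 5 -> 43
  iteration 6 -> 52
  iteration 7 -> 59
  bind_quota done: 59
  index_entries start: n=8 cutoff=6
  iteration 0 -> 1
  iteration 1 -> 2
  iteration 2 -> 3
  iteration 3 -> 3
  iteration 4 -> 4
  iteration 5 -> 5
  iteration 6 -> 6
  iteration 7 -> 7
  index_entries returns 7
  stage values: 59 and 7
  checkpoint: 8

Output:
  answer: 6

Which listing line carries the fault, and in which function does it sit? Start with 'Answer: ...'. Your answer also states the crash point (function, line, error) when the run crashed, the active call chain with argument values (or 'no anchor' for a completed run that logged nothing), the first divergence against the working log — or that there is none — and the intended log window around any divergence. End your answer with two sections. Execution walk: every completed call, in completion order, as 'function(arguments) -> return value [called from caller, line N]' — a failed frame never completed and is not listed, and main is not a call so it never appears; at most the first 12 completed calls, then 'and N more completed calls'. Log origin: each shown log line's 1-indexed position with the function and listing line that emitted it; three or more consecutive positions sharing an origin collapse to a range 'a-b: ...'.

Answer: the defect is in index_entries at line 14.
Key observation: The earliest visible damage is log position 13 — 'iteration 0 -> 1' rather than the intended 'iteration 0 -> 0'.
Call chain: main.
First divergence: position 13 — the shown line 'iteration 0 -> 1' should read 'iteration 0 -> 0'.
Intended log window:
  11: bind_quota done: 59
  12: index_entries start: n=8 cutoff=6
  13: iteration 0 -> 0
  14: iteration 1 -> 0
Execution walk:
  bind_quota([10, 4, 4, 6, 8, 11, 9, 7]) -> 59  [called from collect_span, line 27]
  index_entries([10, 4, 4, 6, 8, 11, 9, 7], 6) -> 7  [called from collect_span, line 28]
  collect_span([10, 4, 4, 6, 8, 11, 9, 7], 6) -> 8  [called from main, line 37]
Log origin:
  1 — main, line 36
  2 — bind_quota, line 2
  3-10 — bind_quota, line 6
  11 — bind_quota, line 7
  12 — index_entries, line 11
  13-20 — index_entries, line 16
  21 — index_entries, line 17
  22 — collect_span, line 29
  23 — main, line 38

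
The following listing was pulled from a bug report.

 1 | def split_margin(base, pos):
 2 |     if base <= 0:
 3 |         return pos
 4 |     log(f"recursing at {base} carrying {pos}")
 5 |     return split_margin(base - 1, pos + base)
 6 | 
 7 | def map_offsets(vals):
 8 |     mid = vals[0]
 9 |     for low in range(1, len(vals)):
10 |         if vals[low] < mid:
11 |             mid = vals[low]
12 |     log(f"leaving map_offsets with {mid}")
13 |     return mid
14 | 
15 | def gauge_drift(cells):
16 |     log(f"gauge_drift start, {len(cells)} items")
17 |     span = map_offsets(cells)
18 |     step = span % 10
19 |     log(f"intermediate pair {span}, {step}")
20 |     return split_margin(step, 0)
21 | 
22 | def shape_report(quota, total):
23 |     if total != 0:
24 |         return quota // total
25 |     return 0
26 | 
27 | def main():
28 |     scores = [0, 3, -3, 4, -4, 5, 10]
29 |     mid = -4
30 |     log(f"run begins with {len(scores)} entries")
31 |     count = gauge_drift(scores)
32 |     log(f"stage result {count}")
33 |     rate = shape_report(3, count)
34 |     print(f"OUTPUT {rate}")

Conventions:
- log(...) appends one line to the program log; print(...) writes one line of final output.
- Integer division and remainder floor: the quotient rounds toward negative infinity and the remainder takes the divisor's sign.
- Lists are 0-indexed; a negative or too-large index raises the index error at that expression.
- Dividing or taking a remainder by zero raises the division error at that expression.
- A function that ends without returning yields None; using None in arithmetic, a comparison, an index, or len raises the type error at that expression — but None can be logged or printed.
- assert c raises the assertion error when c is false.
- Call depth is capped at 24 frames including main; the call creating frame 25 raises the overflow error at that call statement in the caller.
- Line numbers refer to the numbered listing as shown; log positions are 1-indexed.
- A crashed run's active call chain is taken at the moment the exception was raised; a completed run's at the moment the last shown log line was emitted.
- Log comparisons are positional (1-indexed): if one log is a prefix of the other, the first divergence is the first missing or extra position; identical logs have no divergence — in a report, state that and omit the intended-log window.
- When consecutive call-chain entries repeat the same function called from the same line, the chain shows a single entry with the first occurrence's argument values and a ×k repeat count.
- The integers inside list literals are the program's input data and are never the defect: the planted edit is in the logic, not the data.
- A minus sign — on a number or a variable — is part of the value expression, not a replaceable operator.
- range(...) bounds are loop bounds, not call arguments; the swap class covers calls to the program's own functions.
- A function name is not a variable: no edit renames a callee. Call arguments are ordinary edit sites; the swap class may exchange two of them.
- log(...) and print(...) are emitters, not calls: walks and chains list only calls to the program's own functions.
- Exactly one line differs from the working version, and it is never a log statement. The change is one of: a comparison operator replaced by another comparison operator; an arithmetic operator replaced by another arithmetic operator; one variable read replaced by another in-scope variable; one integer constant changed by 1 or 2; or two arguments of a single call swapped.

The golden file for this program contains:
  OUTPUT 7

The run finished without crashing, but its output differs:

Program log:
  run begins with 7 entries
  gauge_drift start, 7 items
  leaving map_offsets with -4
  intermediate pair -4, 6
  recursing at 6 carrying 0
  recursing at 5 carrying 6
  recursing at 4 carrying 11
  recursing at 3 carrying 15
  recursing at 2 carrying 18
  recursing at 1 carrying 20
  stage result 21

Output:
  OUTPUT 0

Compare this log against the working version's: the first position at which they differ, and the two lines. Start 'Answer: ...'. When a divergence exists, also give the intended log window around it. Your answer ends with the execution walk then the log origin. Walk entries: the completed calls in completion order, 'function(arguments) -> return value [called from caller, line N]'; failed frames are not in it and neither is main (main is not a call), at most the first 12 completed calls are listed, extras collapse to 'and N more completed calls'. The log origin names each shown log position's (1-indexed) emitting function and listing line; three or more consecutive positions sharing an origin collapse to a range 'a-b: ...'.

Answer: there is none — every log position agrees.
Execution walk:
  map_offsets([0, 3, -3, 4, -4, 5, 10]) -> -4  [called from gauge_drift, line 17]
  split_margin(0, 21) -> 21  [called from split_margin, line 5]
  split_margin(1, 20) -> 21  [called from split_margin, line 5]
  split_margin(2, 18) -> 21  [called from split_margin, line 5]
  split_margin(3, 15) -> 21  [called from split_margin, line 5]
  split_margin(4, 11) -> 21  [called from split_margin, line 5]
  split_margin(5, 6) -> 21  [called from split_margin, line 5]
  split_margin(6, 0) -> 21  [called from gauge_drift, line 20]
  gauge_drift([0, 3, -3, 4, -4, 5, 10]) -> 21  [called from main, line 31]
  shape_report(3, 21) -> 0  [called from main, line 33]
Log origin:
  1: from main, line 30
  2: from gauge_drift, line 16
  3: from map_offsets, line 12
  4: from gauge_drift, line 19
  5-10: from split_margin, line 4
  11: from main, line 32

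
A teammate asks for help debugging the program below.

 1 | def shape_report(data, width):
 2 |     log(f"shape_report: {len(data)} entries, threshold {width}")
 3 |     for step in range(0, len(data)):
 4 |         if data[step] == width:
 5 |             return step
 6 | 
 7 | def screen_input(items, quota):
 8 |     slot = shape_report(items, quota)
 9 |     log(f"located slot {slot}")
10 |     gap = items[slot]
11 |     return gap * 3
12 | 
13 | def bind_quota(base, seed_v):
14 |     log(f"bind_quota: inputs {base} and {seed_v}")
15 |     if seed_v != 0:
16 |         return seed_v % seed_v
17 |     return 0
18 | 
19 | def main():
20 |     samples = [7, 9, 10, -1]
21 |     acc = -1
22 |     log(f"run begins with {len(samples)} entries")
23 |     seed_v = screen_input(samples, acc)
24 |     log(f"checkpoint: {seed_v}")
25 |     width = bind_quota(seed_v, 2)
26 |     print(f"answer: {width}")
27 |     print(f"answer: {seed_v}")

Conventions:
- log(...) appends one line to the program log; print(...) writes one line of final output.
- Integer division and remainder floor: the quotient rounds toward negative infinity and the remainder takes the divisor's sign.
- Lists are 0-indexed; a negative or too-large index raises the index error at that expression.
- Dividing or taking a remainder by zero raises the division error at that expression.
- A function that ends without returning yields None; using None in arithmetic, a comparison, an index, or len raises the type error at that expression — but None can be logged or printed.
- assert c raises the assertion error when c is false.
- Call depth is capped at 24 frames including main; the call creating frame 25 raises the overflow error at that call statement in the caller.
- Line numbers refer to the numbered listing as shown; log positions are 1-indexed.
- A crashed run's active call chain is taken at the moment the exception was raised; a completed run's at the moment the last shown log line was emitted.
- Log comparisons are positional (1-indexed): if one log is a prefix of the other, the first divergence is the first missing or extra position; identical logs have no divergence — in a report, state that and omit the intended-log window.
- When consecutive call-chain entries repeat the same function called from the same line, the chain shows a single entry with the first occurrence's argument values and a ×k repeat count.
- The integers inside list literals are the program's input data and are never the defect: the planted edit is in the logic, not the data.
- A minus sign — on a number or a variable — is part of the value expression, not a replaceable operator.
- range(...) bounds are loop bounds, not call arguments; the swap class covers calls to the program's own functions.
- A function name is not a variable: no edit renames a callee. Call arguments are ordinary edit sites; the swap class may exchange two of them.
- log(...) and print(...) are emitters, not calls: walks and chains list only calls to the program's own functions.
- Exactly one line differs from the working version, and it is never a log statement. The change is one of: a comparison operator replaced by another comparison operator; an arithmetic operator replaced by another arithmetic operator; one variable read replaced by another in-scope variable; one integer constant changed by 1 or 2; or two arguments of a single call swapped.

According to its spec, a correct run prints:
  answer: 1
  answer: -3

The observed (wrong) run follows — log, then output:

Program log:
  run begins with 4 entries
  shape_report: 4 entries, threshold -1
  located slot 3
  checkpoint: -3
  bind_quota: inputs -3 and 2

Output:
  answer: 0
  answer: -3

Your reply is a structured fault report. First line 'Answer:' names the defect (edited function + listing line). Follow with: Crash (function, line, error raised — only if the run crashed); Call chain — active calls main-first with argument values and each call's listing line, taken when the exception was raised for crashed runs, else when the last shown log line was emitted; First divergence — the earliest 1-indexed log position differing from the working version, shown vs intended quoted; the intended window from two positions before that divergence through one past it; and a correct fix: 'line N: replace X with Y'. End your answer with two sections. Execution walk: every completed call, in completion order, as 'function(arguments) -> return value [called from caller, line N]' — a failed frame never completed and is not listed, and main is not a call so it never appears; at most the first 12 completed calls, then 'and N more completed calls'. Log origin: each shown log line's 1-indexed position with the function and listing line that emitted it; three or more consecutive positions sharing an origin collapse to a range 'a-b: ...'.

Answer: the defect is in bind_quota at line 16.
Key fact: Every logged value matches the working version; the printed result is what differs.
Call chain: main -> bind_quota(-3, 2) (called at line 25).
First divergence: none — the logs agree in full.
Execution walk:
  shape_report([7, 9, 10, -1], -1) -> 3  [called from screen_input, line 8]
  screen_input([7, 9, 10, -1], -1) -> -3  [called from main, line 23]
  bind_quota(-3, 2) -> 0  [called from main, line 25]
Origin of each log line:
  1: emitted by main (line 22)
  2: emitted by shape_report (line 2)
  3: emitted by screen_input (line 9)
  4: emitted by main (line 24)
  5: emitted by bind_quota (line 14)
A correct fix: line 16: replace `seed_v % seed_v` with `base % seed_v`.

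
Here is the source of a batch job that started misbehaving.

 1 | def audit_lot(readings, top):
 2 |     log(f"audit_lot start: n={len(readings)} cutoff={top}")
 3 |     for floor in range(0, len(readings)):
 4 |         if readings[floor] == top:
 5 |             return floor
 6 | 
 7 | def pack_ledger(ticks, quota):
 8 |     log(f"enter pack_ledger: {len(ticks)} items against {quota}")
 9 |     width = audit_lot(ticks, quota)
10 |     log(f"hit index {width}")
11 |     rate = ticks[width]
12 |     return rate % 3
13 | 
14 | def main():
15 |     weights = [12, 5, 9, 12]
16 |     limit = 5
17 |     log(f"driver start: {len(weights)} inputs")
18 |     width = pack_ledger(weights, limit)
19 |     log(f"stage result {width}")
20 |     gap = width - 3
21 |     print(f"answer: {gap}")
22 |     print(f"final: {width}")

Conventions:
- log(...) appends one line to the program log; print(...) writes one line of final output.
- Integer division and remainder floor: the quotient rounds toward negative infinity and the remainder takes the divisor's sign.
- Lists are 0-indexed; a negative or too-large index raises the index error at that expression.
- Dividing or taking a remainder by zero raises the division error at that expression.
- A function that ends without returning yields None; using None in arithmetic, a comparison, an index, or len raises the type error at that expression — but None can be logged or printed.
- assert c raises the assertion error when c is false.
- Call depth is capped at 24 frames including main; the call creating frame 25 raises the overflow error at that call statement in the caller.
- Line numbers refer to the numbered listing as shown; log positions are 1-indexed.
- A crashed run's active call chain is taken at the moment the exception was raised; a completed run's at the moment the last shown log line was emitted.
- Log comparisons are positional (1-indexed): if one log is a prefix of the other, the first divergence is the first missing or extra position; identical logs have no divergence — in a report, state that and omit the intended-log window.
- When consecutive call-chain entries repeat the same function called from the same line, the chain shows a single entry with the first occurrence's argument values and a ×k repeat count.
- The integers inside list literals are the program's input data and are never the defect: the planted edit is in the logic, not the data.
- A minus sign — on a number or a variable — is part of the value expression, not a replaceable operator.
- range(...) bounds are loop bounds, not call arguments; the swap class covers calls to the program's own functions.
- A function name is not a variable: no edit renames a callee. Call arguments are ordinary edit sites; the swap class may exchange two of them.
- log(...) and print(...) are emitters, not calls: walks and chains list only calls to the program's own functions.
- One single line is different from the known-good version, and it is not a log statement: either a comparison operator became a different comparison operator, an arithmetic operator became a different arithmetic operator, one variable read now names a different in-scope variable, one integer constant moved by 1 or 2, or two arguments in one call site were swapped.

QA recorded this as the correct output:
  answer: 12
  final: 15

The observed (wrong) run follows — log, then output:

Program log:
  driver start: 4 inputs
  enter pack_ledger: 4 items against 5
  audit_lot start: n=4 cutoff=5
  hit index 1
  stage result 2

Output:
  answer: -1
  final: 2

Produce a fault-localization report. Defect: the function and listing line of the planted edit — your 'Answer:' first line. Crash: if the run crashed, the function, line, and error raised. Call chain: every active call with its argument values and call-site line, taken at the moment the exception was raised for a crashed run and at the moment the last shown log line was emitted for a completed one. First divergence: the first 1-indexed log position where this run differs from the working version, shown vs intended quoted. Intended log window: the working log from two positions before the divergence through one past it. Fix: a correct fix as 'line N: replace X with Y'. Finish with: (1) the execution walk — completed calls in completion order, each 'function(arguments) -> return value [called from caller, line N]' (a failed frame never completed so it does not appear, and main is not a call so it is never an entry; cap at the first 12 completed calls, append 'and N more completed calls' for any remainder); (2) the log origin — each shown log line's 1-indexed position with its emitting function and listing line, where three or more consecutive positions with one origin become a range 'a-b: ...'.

Answer: the defect is in pack_ledger at line 12.
Core observation: The earliest visible damage is log position 5 — 'stage result 2' rather than the intended 'stage result 15'.
Call chain: main.
First divergence: position 5 — shown 'stage result 2', intended 'stage result 15'.
Intended log window:
  3: audit_lot start: n=4 cutoff=5
  4: hit index 1
  5: stage result 15
Execution walk:
  audit_lot([12, 5, 9, 12], 5) -> 1  [called from pack_ledger, line 9]
  pack_ledger([12, 5, 9, 12], 5) -> 2  [called from main, line 18]
Log origin:
  1: from main, line 17
  2: from pack_ledger, line 8
  3: from audit_lot, line 2
  4: from pack_ledger, line 10
  5: from main, line 19
A correct fix: line 12: replace `%` with `*`.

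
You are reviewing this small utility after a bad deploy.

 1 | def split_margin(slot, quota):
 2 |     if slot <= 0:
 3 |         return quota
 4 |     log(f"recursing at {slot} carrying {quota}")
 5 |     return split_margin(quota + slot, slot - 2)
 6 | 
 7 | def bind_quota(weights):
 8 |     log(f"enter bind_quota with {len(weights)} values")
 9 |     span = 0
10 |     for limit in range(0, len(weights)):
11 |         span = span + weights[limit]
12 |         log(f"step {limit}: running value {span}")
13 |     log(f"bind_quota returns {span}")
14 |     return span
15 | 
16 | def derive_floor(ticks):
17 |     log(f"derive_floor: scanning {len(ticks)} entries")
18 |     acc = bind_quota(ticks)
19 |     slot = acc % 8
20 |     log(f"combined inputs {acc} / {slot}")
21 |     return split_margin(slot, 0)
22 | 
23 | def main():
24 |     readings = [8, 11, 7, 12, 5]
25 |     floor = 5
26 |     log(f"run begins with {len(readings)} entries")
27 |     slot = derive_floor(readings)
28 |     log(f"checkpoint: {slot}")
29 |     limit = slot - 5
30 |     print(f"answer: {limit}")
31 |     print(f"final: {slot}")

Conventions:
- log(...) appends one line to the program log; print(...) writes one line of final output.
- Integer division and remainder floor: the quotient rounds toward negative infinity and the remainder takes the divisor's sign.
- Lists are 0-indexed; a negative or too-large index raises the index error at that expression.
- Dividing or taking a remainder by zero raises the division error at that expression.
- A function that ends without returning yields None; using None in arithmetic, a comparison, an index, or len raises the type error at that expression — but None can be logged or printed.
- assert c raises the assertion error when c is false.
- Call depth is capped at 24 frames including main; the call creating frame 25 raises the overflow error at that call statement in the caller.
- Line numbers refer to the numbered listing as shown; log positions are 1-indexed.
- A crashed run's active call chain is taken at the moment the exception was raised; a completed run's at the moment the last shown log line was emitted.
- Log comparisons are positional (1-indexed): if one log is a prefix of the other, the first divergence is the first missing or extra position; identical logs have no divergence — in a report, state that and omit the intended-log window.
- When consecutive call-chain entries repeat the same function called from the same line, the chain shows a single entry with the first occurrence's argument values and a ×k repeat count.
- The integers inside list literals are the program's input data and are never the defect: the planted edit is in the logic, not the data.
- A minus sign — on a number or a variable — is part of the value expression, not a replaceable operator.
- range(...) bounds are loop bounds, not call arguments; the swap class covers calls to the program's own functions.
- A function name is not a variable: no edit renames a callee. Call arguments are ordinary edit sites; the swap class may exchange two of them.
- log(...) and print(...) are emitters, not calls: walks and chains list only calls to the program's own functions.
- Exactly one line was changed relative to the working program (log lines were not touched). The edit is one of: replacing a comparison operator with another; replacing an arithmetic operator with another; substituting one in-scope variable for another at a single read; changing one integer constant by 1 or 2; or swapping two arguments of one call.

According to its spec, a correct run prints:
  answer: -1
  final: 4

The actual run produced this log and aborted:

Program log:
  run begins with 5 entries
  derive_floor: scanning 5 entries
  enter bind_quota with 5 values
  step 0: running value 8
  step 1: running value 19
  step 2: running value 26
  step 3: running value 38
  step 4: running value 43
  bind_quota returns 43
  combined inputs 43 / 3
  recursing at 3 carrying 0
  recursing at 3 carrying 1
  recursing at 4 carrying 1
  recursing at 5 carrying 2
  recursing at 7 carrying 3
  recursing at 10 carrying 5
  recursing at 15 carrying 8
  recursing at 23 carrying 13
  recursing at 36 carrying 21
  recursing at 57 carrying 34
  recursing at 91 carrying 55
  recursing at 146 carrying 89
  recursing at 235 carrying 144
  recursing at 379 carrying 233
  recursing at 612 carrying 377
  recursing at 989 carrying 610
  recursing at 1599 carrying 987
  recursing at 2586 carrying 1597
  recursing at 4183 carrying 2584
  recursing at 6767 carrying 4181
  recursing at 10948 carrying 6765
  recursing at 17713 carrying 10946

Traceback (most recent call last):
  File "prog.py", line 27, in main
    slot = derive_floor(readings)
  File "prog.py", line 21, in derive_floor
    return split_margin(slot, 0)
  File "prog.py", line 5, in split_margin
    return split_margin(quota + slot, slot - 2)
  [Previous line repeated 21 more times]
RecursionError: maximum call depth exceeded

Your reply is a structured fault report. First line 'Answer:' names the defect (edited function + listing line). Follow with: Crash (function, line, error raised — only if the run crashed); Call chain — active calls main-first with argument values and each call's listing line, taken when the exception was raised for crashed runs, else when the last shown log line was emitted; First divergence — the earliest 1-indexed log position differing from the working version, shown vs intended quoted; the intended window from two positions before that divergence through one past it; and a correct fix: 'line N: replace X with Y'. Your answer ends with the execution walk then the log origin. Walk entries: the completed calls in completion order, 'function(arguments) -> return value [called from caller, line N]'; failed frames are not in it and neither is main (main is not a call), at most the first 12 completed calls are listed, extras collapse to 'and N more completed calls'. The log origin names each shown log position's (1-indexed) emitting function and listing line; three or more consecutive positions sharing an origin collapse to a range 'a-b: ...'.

Answer: the defect is in split_margin at line 5.
Key fact: The earliest visible damage is log position 12 — 'recursing at 3 carrying 1' rather than the intended 'recursing at 1 carrying 3'.
Crash: split_margin, line 5, RecursionError.
Call chain: main -> derive_floor([8, 11, 7, 12, 5]) (called at line 27) -> split_margin(3, 0) (called at line 21) -> split_margin(3, 1) (called at line 5) ×21.
First divergence: at position 12 the run shows 'recursing at 3 carrying 1' where the working version logs 'recursing at 1 carrying 3'.
Intended log window:
  10: combined inputs 43 / 3
  11: recursing at 3 carrying 0
  12: recursing at 1 carrying 3
  13: checkpoint: 4
Execution walk:
  bind_quota([8, 11, 7, 12, 5]) -> 43  [called from derive_floor, line 18]
Origin of each log line:
  1: emitted by main (line 26)
  2: emitted by derive_floor (line 17)
  3: emitted by bind_quota (line 8)
  4-8: emitted by bind_quota (line 12)
  9: emitted by bind_quota (line 13)
  10: emitted by derive_floor (line 20)
  11-32: emitted by split_margin (line 4)
A correct fix: line 5: replace `split_margin(quota + slot, slot - 2)` with `split_margin(slot - 2, quota + slot)`.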